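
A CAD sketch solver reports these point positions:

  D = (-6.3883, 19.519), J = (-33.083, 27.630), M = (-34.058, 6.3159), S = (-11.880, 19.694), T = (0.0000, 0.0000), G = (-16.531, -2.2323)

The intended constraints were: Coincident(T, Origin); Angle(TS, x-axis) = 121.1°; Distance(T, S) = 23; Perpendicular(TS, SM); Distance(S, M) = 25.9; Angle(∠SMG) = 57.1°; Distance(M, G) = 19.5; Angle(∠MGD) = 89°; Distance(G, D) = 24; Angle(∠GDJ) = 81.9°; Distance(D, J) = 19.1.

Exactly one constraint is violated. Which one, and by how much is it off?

Distance(D, J) = 19.1 — off by 8.80.

T = (0.00, 0.00) ✓; TS at 121.1° ✓; |TS| = 23.00 ✓; ∠(TS, SM) = 90.00° ✓; |SM| = 25.90 ✓; ∠SMG = 57.10° ✓; |MG| = 19.50 ✓; ∠MGD = 89.00° ✓; |GD| = 24.00 ✓; ∠GDJ = 81.90° ✓; |DJ| = 27.90 ✗.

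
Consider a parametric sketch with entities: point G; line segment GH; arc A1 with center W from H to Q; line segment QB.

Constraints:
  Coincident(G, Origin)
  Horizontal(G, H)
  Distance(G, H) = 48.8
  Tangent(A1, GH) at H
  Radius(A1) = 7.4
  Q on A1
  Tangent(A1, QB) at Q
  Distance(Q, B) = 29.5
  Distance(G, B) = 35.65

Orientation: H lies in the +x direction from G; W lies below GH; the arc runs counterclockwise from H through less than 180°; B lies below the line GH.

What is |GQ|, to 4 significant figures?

43.11

Checks: |WQ| = 7.400 ✓; ∠(WQ, QB) = 90.00° ✓; |QB| = 29.50 ✓; |GB| = 35.65 ✓.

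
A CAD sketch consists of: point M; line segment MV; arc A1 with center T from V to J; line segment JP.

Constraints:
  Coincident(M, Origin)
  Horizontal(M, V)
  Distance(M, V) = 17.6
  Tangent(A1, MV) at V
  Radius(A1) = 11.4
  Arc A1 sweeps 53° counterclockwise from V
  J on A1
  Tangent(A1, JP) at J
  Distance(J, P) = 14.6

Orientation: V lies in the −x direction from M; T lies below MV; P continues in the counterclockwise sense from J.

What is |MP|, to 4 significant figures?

39.01

On A1, V sits at bearing 90° from T; a 53° counterclockwise sweep puts J at bearing 143°, so J = T + 11.4·(cos 143°, sin 143°) = (-26.70, -4.539). Tangency of A1 to JP means the radius TJ is perpendicular to JP, so JP runs along (−sin 143°, cos 143°); with |JP| = 14.6, P = (-35.49, -16.20). Then |MP| = |P − M| = 39.01.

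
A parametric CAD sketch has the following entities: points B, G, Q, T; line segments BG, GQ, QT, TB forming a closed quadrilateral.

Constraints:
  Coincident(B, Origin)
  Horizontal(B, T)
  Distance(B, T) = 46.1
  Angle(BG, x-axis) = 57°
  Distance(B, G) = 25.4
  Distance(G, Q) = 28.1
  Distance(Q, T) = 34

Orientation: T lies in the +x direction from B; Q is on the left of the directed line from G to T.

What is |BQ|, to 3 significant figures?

51.5

Checks: |GQ| = 28.10 ✓; |QT| = 34.00 ✓.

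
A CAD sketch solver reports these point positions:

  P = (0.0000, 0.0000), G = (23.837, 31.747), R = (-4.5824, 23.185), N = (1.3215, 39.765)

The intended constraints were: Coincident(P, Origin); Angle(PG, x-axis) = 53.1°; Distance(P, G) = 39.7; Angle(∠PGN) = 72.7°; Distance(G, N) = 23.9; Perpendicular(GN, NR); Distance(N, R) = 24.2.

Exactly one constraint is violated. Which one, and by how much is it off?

Distance(N, R) = 24.2 — off by 6.60.

P = (0.00, 0.00) ✓; PG at 53.10° ✓; |PG| = 39.70 ✓; ∠PGN = 72.70° ✓; |GN| = 23.90 ✓; ∠(GN, NR) = 90.00° ✓; |NR| = 17.60 ✗.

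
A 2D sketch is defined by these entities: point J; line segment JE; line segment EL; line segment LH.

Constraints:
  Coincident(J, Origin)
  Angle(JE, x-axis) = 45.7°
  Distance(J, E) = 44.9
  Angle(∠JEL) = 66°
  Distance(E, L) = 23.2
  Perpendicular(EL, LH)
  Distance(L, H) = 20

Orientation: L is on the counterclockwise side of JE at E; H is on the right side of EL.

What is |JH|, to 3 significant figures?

61.2

J is at the origin; JE runs at 45.7° with length 44.9, so E = 44.9·(cos 45.7°, sin 45.7°) = (31.4, 32.1). ∠JEL = 66.0°, so EL runs at 45.7° + (180° − 66.0°) = 160° from the x-axis; with |EL| = 23.2, L = E + 23.2·(cos 160°, sin 160°) = (9.60, 40.2). EL is perpendicular to LH; with |LH| = 20.0 on the right of EL, H = L + 20.0·(0.347, 0.938) = (16.5, 58.9). Then |JH| = |H − J| = 61.2.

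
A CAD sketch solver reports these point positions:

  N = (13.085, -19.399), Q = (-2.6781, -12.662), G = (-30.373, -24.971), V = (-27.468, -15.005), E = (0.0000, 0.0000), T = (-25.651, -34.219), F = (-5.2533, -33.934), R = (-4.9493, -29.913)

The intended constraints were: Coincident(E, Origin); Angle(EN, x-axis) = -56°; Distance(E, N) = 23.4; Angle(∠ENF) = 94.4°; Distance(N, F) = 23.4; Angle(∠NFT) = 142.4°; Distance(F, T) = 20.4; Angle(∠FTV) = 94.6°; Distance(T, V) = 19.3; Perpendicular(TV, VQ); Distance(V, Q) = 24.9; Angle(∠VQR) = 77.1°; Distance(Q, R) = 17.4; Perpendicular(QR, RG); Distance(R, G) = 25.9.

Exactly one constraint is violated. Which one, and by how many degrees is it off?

Perpendicular(QR, RG) — off by 3.50°.

E = (0.00, 0.00) ✓; EN at -56.00° ✓; |EN| = 23.40 ✓; ∠ENF = 94.40° ✓; |NF| = 23.40 ✓; ∠NFT = 142.4° ✓; |FT| = 20.40 ✓; ∠FTV = 94.60° ✓; |TV| = 19.30 ✓; ∠(TV, VQ) = 90.00° ✓; |VQ| = 24.90 ✓; ∠VQR = 77.10° ✓; |QR| = 17.40 ✓; ∠(QR, RG) = 93.50° ✗; |RG| = 25.90 ✓.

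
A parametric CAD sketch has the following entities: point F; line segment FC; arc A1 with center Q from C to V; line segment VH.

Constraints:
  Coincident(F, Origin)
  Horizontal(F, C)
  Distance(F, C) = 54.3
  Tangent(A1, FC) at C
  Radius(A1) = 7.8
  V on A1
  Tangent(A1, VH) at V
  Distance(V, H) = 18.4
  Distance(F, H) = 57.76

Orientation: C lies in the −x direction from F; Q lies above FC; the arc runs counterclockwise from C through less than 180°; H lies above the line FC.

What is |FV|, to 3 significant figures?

47.7

F is at the origin; FC is horizontal with |FC| = 54.3 and C on the −x side, so C = (-54.3, 0.00). Since A1 is tangent to FC there, QC ⟂ FC, so Q = C + (0, 7.8) = (-54.3, 7.80). Since QV ⟂ VH (tangency), |QH| = √(7.8² + 18.4²) = 20.0 regardless of where V sits on A1. So H lies on both circle(F, 57.76) and circle(Q, 20.0); the above-FC intersection is H = (-50.8, 27.5). V is the foot of the tangent from H: V = (-46.7, 9.54).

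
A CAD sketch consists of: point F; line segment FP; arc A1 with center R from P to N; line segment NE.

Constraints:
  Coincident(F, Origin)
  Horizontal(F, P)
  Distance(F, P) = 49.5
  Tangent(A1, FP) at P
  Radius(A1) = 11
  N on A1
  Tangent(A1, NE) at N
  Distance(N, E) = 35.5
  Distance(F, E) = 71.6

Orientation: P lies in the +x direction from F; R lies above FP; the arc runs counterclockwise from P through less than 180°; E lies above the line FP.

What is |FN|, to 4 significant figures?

61.71

F is at the origin; FP is horizontal with |FP| = 49.5 and P on the +x side, so P = (49.50, 0.000). Since A1 is tangent to FP there, RP ⟂ FP, so R = P + (0, 11) = (49.50, 11.00). Since RN ⟂ NE (tangency), |RE| = √(11.0² + 35.5²) = 37.17 regardless of where N sits on A1. So E lies on both circle(F, 71.6) and circle(R, 37.17); the above-FP intersection is E = (53.14, 47.99). N is the foot of the tangent from E: N = (60.28, 13.21).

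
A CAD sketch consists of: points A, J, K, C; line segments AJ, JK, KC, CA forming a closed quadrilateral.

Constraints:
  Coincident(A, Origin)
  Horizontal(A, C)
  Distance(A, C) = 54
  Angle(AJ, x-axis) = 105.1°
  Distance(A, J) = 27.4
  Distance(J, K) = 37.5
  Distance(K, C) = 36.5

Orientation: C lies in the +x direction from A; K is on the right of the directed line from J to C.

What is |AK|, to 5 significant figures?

17.633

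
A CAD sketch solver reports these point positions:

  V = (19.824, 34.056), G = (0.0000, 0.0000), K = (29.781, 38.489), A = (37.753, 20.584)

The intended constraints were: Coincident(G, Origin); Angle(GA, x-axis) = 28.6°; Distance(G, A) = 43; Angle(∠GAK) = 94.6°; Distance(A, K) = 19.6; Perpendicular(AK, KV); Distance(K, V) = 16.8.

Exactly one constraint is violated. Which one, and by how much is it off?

Distance(K, V) = 16.8 — off by 5.90.

G = (0.00, 0.00) ✓; GA at 28.60° ✓; |GA| = 43.00 ✓; ∠GAK = 94.60° ✓; |AK| = 19.60 ✓; ∠(AK, KV) = 90.00° ✓; |KV| = 10.90 ✗.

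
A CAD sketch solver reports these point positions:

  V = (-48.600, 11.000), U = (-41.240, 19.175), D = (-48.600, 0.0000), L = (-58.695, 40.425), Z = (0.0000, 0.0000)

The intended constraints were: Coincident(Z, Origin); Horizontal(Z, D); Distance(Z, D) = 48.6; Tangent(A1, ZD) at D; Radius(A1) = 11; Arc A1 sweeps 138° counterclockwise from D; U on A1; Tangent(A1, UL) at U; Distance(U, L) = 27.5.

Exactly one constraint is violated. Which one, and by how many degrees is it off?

Tangent(A1, UL) at U — off by 8.60°.

Z = (0.00, 0.00) ✓; Z.y = 0.00, D.y = 0.00 ✓; |ZD| = 48.60 ✓; ∠(VD, DZ) = 90.00° ✓; |VD| = 11.00 ✓; bearing(V→U) − bearing(V→D) = 138.0° ✓; |VU| = 11.00 ✓; ∠(VU, UL) = 98.60° ✗; |UL| = 27.50 ✓.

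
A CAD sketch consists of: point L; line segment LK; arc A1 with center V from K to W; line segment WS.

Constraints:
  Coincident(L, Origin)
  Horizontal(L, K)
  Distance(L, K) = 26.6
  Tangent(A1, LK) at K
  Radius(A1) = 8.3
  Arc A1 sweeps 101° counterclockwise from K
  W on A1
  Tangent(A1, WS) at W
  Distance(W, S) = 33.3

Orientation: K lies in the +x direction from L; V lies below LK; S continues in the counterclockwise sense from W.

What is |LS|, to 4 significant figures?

49.27

L is at the origin; LK is horizontal with |LK| = 26.6 and K on the +x side, so K = (26.60, 0.000). The tangent condition forces VK to be normal to LK, so V = K + (0, -8.3) = (26.60, -8.300). On A1, K sits at bearing 90° from V; a 101° counterclockwise sweep puts W at bearing 191°, so W = V + 8.3·(cos 191°, sin 191°) = (18.45, -9.884). The tangent condition forces VW to be normal to WS, so WS runs along (−sin 191°, cos 191°); with |WS| = 33.3, S = (24.81, -42.57). Then |LS| = |S − L| = 49.27.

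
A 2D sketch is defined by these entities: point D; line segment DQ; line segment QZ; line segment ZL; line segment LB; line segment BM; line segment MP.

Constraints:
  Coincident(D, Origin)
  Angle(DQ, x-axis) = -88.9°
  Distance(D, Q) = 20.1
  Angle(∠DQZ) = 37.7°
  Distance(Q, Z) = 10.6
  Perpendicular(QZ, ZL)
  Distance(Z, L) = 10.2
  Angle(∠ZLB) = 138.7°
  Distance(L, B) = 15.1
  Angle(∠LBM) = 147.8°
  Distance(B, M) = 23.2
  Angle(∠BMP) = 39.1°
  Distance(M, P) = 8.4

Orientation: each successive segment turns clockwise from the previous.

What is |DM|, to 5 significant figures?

40.722

D is at the origin; DQ runs at -88.9° with length 20.1, so Q = (0.38587, -20.096). ∠DQZ = 37.7° gives QZ at 128.80° from the x-axis; with |QZ| = 10.6, Z = (-6.2561, -11.835). QZ is perpendicular to ZL, so ZL runs at 38.800°; with |ZL| = 10.2, L = (1.6931, -5.4440). ∠ZLB = 138.7° gives LB at -2.5000° from the x-axis; with |LB| = 15.1, B = (16.779, -6.1026). ∠LBM = 147.8° gives BM at -34.700° from the x-axis; with |BM| = 23.2, M = (35.852, -19.310). Then |DM| = |M − D| = 40.722.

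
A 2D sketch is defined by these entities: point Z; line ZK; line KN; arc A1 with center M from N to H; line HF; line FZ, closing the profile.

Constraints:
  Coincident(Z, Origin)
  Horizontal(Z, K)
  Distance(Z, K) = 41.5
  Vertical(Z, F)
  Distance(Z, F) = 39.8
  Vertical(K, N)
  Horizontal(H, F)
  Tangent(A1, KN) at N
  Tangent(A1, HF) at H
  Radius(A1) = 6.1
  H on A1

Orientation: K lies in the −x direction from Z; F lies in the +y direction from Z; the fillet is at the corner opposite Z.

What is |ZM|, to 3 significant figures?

48.9

Z is at the origin; ZK is horizontal with |ZK| = 41.5 and K on the −x side, so K = (-41.5, 0.00). Z and F share the same x with |ZF| = 39.8 and F on the +y side, so F = (0.00, 39.8). The virtual corner opposite Z is at (-41.5, 39.8). A1 meets KN tangentially, so MN is at right angles to KN and tangency of A1 to HF means the radius MH is perpendicular to HF, with radius 6.1, so the center M sits 6.1 in from both sides at M = (-35.4, 33.7). Then |ZM| = |M − Z| = 48.9.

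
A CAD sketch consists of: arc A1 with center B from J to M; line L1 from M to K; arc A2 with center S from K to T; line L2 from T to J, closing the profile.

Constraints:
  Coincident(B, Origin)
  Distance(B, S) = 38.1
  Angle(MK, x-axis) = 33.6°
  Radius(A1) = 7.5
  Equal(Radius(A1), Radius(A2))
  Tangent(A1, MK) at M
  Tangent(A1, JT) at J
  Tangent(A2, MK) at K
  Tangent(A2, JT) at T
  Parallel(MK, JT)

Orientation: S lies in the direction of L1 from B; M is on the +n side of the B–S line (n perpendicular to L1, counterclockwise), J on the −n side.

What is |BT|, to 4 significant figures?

38.83

The slot axis is L1's direction at 33.6°, so u = (cos 33.6°, sin 33.6°) = (0.8329, 0.5534) and n = (−sin 33.6°, cos 33.6°) = (-0.5534, 0.8329). B is at the origin and S lies 38.1 along u from B, so S = 38.1·u = (31.73, 21.08). Tangency of A1 to both parallel lines with radius 7.5 puts M and J at B ± 7.5·n: M = (-4.150, 6.247), J = (4.150, -6.247). Equal radii place K and T the same way about S: K = S + 7.5·n = (27.58, 27.33), T = S − 7.5·n = (35.88, 14.84). Then |BT| = |T − B| = 38.83.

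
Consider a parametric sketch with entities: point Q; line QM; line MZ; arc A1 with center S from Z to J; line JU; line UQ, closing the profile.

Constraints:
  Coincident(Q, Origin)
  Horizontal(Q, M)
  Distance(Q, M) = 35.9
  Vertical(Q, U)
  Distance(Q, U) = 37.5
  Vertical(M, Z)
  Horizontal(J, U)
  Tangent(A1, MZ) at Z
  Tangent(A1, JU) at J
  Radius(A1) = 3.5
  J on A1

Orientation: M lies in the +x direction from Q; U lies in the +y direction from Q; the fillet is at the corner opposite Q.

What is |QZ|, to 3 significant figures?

49.4

The virtual corner opposite Q is at (35.9, 37.5). Tangency of A1 to MZ means the radius SZ is perpendicular to MZ and tangency of A1 to JU means the radius SJ is perpendicular to JU, with radius 3.5, so the center S sits 3.5 in from both sides at S = (32.4, 34.0). That places the tangent points at Z = (35.9, 34.0) on MZ and J = (32.4, 37.5) on JU. Then |QZ| = |Z − Q| = 49.4.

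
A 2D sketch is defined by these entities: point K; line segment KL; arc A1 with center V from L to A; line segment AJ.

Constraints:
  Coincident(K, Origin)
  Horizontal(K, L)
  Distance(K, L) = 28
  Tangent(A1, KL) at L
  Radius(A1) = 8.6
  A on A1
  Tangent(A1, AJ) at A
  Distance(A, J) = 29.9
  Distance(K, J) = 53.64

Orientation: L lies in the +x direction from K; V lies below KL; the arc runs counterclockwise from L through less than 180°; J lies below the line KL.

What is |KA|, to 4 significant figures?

24.83

Checks: ∠(VL, LK) = 90.00° ✓; |VL| = 8.600 ✓; |VA| = 8.600 ✓; ∠(VA, AJ) = 90.00° ✓; |AJ| = 29.90 ✓; |KJ| = 53.64 ✓.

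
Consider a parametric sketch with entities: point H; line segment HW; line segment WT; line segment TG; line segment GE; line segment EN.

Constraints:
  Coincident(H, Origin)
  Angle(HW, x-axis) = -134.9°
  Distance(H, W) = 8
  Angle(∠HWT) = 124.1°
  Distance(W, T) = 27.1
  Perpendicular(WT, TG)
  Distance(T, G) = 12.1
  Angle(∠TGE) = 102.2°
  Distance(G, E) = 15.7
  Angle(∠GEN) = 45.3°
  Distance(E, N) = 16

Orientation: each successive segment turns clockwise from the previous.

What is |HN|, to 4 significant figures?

25.28

H is at the origin; HW runs at -134.9° with length 8.0, so W = (-5.647, -5.667). ∠HWT = 124.1° gives WT at 169.2° from the x-axis; with |WT| = 27.1, T = (-32.27, -0.5887). WT is perpendicular to TG, so TG runs at 79.20°; with |TG| = 12.1, G = (-30.00, 11.30). ∠TGE = 102.2° gives GE at 1.400° from the x-axis; with |GE| = 15.7, E = (-14.30, 11.68). ∠GEN = 45.3° gives EN at -133.3° from the x-axis; with |EN| = 16.0, N = (-25.28, 0.03621). Then |HN| = |N − H| = 25.28.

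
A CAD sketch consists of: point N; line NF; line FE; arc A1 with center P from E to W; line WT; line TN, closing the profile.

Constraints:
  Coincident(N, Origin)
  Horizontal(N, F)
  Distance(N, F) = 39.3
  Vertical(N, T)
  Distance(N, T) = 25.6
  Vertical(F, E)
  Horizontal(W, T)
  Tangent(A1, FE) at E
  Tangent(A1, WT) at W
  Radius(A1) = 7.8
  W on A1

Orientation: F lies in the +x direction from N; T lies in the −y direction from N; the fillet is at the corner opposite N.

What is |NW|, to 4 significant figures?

40.59

N is at the origin; N and F share the same y with |NF| = 39.3 and F on the +x side, so F = (39.30, 0.000). NT is vertical with |NT| = 25.6 and T on the −y side, so T = (0.000, -25.60). The virtual corner opposite N is at (39.30, -25.60). The tangent condition forces PE to be normal to FE and tangency of A1 to WT means the radius PW is perpendicular to WT, with radius 7.8, so the center P sits 7.8 in from both sides at P = (31.50, -17.80). That places the tangent points at E = (39.30, -17.80) on FE and W = (31.50, -25.60) on WT. Then |NW| = |W − N| = 40.59.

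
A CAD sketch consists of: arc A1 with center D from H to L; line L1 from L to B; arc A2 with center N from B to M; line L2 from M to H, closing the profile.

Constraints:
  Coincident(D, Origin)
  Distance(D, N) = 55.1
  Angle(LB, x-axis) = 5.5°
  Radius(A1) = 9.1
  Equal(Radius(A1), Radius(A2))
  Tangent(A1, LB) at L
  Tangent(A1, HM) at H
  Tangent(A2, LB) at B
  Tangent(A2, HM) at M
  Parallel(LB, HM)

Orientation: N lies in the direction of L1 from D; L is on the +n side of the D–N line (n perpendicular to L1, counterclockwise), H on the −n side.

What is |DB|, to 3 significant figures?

55.8

The slot axis is L1's direction at 5.5°, so u = (cos 5.5°, sin 5.5°) = (0.995, 0.0958) and n = (−sin 5.5°, cos 5.5°) = (-0.0958, 0.995). D is at the origin and N lies 55.1 along u from D, so N = 55.1·u = (54.8, 5.28). Tangency of A1 to both parallel lines with radius 9.1 puts L and H at D ± 9.1·n: L = (-0.872, 9.06), H = (0.872, -9.06). Equal radii place B and M the same way about N: B = N + 9.1·n = (54.0, 14.3), M = N − 9.1·n = (55.7, -3.78). Then |DB| = |B − D| = 55.8.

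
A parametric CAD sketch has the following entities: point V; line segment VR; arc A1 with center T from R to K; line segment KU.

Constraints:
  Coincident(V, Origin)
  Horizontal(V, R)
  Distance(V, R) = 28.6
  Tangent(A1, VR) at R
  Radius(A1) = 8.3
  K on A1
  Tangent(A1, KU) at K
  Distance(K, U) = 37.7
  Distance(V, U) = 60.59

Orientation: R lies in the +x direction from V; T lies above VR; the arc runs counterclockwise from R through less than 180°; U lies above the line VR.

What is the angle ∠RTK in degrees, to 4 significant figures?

84.35°

V is at the origin; V and R share the same y with |VR| = 28.6 and R on the +x side, so R = (28.60, 0.000). Tangency of A1 to VR means the radius TR is perpendicular to VR, so T = R + (0, 8.3) = (28.60, 8.300). Since TK ⟂ KU (tangency), |TU| = √(8.3² + 37.7²) = 38.60 regardless of where K sits on A1. So U lies on both circle(V, 60.59) and circle(T, 38.60); the above-VR intersection is U = (40.57, 45.00). K is the foot of the tangent from U: K = (36.86, 7.482).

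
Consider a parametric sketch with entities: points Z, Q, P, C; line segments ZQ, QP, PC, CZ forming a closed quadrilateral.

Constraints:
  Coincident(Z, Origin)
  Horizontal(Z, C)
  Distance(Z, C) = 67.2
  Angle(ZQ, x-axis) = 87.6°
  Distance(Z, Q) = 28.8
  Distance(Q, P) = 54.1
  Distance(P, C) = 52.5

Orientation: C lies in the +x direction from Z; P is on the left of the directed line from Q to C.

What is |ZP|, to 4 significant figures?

71.37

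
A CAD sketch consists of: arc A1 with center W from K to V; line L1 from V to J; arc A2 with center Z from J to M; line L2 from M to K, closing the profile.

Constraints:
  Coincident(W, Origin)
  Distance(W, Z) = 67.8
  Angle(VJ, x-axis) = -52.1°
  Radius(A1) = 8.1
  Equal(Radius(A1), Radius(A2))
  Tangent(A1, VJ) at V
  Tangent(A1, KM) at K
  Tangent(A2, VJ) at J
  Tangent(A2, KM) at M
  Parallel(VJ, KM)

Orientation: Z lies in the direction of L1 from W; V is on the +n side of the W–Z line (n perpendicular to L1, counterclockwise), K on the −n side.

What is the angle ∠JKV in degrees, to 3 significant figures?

76.6°

The slot axis is L1's direction at -52.1°, so u = (cos -52.1°, sin -52.1°) = (0.614, -0.789) and n = (−sin -52.1°, cos -52.1°) = (0.789, 0.614). W is at the origin and Z lies 67.8 along u from W, so Z = 67.8·u = (41.6, -53.5). Tangency of A1 to both parallel lines with radius 8.1 puts V and K at W ± 8.1·n: V = (6.39, 4.98), K = (-6.39, -4.98). Equal radii place J and M the same way about Z: J = Z + 8.1·n = (48.0, -48.5), M = Z − 8.1·n = (35.3, -58.5). Then cos ∠JKV = KJ·KV / (|KJ||KV|), giving 76.6°.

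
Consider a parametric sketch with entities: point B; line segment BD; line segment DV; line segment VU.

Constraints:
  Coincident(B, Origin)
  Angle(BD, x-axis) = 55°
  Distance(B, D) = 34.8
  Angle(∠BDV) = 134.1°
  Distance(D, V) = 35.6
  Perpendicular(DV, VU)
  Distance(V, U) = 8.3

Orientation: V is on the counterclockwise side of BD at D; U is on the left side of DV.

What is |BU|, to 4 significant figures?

62.10

∠BDV = 134.1°, so DV runs at 55.0° + (180° − 134.1°) = 100.9° from the x-axis; with |DV| = 35.6, V = D + 35.6·(cos 100.9°, sin 100.9°) = (13.23, 63.46). DV ⟂ VU; with |VU| = 8.3 on the left of DV, U = V + 8.3·(-0.9820, -0.1891) = (5.078, 61.89). Then |BU| = |U − B| = 62.10.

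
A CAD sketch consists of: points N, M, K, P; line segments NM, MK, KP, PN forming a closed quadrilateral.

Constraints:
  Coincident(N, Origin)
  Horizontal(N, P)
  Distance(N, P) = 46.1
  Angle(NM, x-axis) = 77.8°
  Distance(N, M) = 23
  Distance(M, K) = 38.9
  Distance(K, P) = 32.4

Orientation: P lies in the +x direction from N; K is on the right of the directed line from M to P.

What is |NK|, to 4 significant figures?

22.38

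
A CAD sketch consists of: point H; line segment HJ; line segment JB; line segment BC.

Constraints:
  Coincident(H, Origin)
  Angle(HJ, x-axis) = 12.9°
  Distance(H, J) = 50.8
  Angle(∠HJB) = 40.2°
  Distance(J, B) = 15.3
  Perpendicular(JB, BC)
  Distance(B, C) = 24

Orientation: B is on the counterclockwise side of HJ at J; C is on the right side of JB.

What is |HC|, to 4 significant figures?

61.46

∠HJB = 40.2°, so JB runs at 12.9° + (180° − 40.2°) = 152.7° from the x-axis; with |JB| = 15.3, B = J + 15.3·(cos 152.7°, sin 152.7°) = (35.92, 18.36). JB ⟂ BC; with |BC| = 24.0 on the right of JB, C = B + 24.0·(0.4586, 0.8886) = (46.93, 39.69). Then |HC| = |C − H| = 61.46.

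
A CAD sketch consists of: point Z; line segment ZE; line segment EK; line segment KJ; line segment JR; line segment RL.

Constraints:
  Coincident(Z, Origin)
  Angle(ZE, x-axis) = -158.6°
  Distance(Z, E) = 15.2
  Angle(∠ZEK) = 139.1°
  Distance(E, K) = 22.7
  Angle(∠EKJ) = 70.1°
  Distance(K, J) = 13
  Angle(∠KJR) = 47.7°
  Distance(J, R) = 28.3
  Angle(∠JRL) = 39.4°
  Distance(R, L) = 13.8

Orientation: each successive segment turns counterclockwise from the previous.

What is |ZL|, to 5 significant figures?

34.073

Z is at the origin; ZE runs at -158.6° with length 15.2, so E = (-14.152, -5.5461). ∠ZEK = 139.1° gives EK at -117.70° from the x-axis; with |EK| = 22.7, K = (-24.704, -25.645). ∠EKJ = 70.1° gives KJ at -7.8000° from the x-axis; with |KJ| = 13.0, J = (-11.824, -27.409). ∠KJR = 47.7° gives JR at 124.50° from the x-axis; with |JR| = 28.3, R = (-27.854, -4.0861). ∠JRL = 39.4° gives RL at -94.900° from the x-axis; with |RL| = 13.8, L = (-29.032, -17.836). Then |ZL| = |L − Z| = 34.073.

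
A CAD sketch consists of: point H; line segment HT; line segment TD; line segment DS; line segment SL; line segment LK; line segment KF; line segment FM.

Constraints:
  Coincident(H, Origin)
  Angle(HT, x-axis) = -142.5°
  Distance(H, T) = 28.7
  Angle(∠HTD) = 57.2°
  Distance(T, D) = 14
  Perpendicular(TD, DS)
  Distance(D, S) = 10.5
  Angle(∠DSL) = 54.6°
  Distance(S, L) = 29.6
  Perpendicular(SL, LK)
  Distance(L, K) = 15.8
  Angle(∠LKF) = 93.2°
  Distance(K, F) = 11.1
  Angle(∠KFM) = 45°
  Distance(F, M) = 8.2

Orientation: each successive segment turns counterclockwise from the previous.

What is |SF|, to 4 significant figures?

24.75

H is at the origin; HT runs at -142.5° with length 28.7, so T = (-22.77, -17.47). ∠HTD = 57.2° gives TD at -19.70° from the x-axis; with |TD| = 14.0, D = (-9.589, -22.19). TD ⟂ DS, so DS runs at 70.30°; with |DS| = 10.5, S = (-6.049, -12.31). ∠DSL = 54.6° gives SL at -164.3° from the x-axis; with |SL| = 29.6, L = (-34.54, -20.32). The perpendicularity gives LK at right angles to SL, so LK runs at -74.30°; with |LK| = 15.8, K = (-30.27, -35.53). ∠LKF = 93.2° gives KF at 12.50° from the x-axis; with |KF| = 11.1, F = (-19.43, -33.12). Then |SF| = |F − S| = 24.75.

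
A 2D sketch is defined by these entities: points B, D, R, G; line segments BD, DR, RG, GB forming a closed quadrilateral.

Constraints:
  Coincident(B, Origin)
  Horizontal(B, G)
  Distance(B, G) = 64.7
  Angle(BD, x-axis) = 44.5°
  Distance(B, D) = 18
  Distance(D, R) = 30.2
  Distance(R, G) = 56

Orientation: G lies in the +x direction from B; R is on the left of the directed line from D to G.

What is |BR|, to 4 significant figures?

47.47

B is at the origin; B and G share the same y with |BG| = 64.7 and G in +x, so G = (64.7, 0). BD runs at 44.5° with |BD| = 18.0, so D = (12.84, 12.62). R is determined by |DR| = 30.2 and |RG| = 56.0 together: it lies at the intersection of circle(D, 30.2) and circle(G, 56.0). With |DG| = 53.37, the foot of the radical line on DG is 5.853 from D and the perpendicular offset is √(30.2² − 5.853²) = 29.63. Taking the left-of-DG solution: R = (25.53, 40.02).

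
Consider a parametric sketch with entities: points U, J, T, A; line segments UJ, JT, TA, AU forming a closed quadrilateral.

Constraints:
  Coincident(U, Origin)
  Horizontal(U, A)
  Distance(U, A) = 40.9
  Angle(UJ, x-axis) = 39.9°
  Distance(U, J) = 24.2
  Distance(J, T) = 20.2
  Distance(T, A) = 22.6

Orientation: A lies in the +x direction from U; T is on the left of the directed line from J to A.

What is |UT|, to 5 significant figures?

43.722

Checks: |JT| = 20.20 ✓; |TA| = 22.60 ✓.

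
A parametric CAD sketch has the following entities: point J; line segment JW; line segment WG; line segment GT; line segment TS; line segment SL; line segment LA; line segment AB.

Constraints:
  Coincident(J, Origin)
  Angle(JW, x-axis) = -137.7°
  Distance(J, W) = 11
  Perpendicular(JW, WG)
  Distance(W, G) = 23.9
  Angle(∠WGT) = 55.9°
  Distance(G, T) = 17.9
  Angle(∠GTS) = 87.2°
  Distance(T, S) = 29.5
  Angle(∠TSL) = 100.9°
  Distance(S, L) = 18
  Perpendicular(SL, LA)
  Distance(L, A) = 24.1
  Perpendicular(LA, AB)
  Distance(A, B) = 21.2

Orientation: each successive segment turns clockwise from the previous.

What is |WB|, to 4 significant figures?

14.91

J is at the origin; JW runs at -137.7° with length 11.0, so W = (-8.136, -7.403). JW ⟂ WG, so WG runs at 132.3°; with |WG| = 23.9, G = (-24.22, 10.27). ∠WGT = 55.9° gives GT at 8.200° from the x-axis; with |GT| = 17.9, T = (-6.504, 12.83). ∠GTS = 87.2° gives TS at -84.60° from the x-axis; with |TS| = 29.5, S = (-3.728, -16.54). ∠TSL = 100.9° gives SL at -163.7° from the x-axis; with |SL| = 18.0, L = (-21.00, -21.59). SL ⟂ LA, so LA runs at 106.3°; with |LA| = 24.1, A = (-27.77, 1.537). LA ⟂ AB, so AB runs at 16.30°; with |AB| = 21.2, B = (-7.420, 7.487). Then |WB| = |B − W| = 14.91.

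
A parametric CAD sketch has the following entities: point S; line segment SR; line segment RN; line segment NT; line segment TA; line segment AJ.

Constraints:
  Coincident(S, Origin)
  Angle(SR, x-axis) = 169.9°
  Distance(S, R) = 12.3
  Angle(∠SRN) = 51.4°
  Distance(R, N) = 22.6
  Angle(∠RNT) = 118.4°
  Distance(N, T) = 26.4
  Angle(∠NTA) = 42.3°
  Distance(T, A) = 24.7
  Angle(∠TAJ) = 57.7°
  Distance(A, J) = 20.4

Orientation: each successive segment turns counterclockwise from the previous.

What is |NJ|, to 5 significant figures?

5.7510

S is at the origin; SR runs at 169.9° with length 12.3, so R = (-12.109, 2.1570). ∠SRN = 51.4° gives RN at -61.500° from the x-axis; with |RN| = 22.6, N = (-1.3256, -17.704). ∠RNT = 118.4° gives NT at 0.10000° from the x-axis; with |NT| = 26.4, T = (25.074, -17.658). ∠NTA = 42.3° gives TA at 137.80° from the x-axis; with |TA| = 24.7, A = (6.7765, -1.0667). ∠TAJ = 57.7° gives AJ at -99.900° from the x-axis; with |AJ| = 20.4, J = (3.2691, -21.163). Then |NJ| = |J − N| = 5.7510.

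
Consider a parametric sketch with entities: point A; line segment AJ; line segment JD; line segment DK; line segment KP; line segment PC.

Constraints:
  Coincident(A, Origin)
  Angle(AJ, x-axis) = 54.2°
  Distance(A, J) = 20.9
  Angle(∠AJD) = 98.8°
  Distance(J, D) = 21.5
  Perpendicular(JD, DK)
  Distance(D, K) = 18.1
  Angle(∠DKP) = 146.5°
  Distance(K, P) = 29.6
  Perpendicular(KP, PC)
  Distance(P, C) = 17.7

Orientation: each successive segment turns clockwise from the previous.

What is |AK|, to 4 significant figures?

24.83

A is at the origin; AJ runs at 54.2° with length 20.9, so J = (12.23, 16.95). ∠AJD = 98.8° gives JD at -27.00° from the x-axis; with |JD| = 21.5, D = (31.38, 7.190). JD is perpendicular to DK, so DK runs at -117.0°; with |DK| = 18.1, K = (23.17, -8.937). Then |AK| = |K − A| = 24.83.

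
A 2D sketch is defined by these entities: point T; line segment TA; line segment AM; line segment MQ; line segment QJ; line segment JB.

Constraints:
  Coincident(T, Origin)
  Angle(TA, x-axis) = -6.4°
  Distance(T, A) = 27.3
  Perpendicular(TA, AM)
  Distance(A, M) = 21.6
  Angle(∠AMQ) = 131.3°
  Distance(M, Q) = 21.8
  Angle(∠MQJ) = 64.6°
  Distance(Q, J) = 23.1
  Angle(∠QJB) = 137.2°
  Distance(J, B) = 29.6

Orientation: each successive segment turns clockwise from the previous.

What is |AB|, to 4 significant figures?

15.69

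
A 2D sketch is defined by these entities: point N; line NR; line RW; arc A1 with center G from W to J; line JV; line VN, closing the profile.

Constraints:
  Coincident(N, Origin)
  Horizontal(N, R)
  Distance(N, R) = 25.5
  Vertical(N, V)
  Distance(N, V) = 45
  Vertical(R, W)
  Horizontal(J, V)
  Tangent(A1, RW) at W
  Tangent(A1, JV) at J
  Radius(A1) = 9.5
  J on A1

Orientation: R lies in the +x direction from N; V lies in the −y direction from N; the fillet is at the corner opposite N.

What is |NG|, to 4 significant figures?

38.94

N is at the origin; N and R share the same y with |NR| = 25.5 and R on the +x side, so R = (25.50, 0.000). N and V share the same x with |NV| = 45.0 and V on the −y side, so V = (0.000, -45.00). The virtual corner opposite N is at (25.50, -45.00). Tangency of A1 to RW means the radius GW is perpendicular to RW and tangency of A1 to JV means the radius GJ is perpendicular to JV, with radius 9.5, so the center G sits 9.5 in from both sides at G = (16.00, -35.50). Then |NG| = |G − N| = 38.94.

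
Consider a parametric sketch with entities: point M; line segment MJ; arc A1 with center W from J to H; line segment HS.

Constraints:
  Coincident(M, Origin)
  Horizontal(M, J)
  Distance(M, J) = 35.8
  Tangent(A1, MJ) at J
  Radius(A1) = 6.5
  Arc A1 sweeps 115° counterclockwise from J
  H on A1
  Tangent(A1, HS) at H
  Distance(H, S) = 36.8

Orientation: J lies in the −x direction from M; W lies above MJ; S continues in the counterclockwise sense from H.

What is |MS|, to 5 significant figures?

62.301

M is at the origin; M and J share the same y with |MJ| = 35.8 and J on the −x side, so J = (-35.800, 0.0000). Tangency of A1 to MJ means the radius WJ is perpendicular to MJ, so W = J + (0, 6.5) = (-35.800, 6.5000). On A1, J sits at bearing -90° from W; a 115° counterclockwise sweep puts H at bearing 25°, so H = W + 6.5·(cos 25°, sin 25°) = (-29.909, 9.2470). Tangency of A1 to HS means the radius WH is perpendicular to HS, so HS runs along (−sin 25°, cos 25°); with |HS| = 36.8, S = (-45.461, 42.599). Then |MS| = |S − M| = 62.301.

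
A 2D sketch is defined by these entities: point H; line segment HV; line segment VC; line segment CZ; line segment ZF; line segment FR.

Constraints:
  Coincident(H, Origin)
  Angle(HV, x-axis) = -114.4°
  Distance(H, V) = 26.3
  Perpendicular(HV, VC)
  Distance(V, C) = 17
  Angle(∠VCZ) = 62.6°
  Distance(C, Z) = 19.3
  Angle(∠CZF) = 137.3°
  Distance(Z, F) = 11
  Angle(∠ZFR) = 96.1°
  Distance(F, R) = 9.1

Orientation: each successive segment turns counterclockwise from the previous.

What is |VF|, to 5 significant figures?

20.997

∠VCZ = 62.6° gives CZ at 93.000° from the x-axis; with |CZ| = 19.3, Z = (3.6069, -11.700). ∠CZF = 137.3° gives ZF at 135.70° from the x-axis; with |ZF| = 11.0, F = (-4.2657, -4.0176). Then |VF| = |F − V| = 20.997.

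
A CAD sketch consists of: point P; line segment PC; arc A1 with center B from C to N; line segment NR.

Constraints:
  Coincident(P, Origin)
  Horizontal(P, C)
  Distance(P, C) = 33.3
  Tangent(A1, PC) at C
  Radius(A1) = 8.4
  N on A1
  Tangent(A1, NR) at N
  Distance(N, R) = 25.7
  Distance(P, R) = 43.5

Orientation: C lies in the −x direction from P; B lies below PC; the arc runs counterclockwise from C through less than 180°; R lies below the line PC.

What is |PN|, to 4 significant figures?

42.39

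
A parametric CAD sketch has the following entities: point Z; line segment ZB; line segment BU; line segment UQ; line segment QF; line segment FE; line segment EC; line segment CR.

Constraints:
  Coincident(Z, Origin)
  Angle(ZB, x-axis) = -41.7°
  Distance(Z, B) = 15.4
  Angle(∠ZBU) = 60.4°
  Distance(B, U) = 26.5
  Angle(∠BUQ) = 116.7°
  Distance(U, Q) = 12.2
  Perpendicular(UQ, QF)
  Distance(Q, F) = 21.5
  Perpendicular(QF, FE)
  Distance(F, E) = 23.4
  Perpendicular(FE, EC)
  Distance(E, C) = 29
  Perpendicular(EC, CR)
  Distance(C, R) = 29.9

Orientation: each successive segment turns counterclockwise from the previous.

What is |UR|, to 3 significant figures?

20.1

FE ⟂ EC, so EC runs at 51.2°; with |EC| = 29.0, C = (30.5, 14.5). The perpendicularity gives CR at right angles to EC, so CR runs at 141°; with |CR| = 29.9, R = (7.18, 33.2). Then |UR| = |R − U| = 20.1.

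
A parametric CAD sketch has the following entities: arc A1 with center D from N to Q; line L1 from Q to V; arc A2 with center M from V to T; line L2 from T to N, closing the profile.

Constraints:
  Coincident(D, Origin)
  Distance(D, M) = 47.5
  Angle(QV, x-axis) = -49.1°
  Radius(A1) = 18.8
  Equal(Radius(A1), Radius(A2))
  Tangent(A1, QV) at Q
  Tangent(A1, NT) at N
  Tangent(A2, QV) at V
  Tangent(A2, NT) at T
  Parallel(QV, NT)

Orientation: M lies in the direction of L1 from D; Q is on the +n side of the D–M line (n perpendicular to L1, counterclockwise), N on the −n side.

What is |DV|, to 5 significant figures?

51.085

Tangency of A1 to both parallel lines with radius 18.8 puts Q and N at D ± 18.8·n: Q = (14.210, 12.309), N = (-14.210, -12.309). Equal radii place V and T the same way about M: V = M + 18.8·n = (45.310, -23.594), T = M − 18.8·n = (16.890, -48.212). Then |DV| = |V − D| = 51.085.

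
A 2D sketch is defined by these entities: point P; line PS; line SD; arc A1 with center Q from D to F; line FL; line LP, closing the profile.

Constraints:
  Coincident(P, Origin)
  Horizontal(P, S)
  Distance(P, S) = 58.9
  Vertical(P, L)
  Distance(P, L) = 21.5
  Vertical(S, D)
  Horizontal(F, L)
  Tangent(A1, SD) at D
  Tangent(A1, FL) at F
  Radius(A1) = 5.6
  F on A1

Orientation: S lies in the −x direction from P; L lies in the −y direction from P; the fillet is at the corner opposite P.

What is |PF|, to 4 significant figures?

57.47

P is at the origin; P and S share the same y with |PS| = 58.9 and S on the −x side, so S = (-58.90, 0.000). P and L share the same x with |PL| = 21.5 and L on the −y side, so L = (0.000, -21.50). The virtual corner opposite P is at (-58.90, -21.50). Since A1 is tangent to SD there, QD ⟂ SD and A1 meets FL tangentially, so QF is at right angles to FL, with radius 5.6, so the center Q sits 5.6 in from both sides at Q = (-53.30, -15.90). That places the tangent points at D = (-58.90, -15.90) on SD and F = (-53.30, -21.50) on FL. Then |PF| = |F − P| = 57.47.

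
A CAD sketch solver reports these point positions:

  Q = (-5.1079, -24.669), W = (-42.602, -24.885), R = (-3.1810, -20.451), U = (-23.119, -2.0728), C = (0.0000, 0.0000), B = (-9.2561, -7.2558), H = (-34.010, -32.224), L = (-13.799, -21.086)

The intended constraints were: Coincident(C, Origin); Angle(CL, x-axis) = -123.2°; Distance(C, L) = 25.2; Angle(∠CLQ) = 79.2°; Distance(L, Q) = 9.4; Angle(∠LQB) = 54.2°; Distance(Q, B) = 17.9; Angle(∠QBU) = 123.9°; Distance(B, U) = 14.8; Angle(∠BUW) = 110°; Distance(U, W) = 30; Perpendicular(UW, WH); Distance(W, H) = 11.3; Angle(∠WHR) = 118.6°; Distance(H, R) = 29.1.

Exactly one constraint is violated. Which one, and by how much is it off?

Distance(H, R) = 29.1 — off by 3.90.

C = (0.00, 0.00) ✓; CL at -123.2° ✓; |CL| = 25.20 ✓; ∠CLQ = 79.20° ✓; |LQ| = 9.401 ✓; ∠LQB = 54.20° ✓; |QB| = 17.90 ✓; ∠QBU = 123.9° ✓; |BU| = 14.80 ✓; ∠BUW = 110.0° ✓; |UW| = 30.00 ✓; ∠(UW, WH) = 90.00° ✓; |WH| = 11.30 ✓; ∠WHR = 118.6° ✓; |HR| = 33.00 ✗.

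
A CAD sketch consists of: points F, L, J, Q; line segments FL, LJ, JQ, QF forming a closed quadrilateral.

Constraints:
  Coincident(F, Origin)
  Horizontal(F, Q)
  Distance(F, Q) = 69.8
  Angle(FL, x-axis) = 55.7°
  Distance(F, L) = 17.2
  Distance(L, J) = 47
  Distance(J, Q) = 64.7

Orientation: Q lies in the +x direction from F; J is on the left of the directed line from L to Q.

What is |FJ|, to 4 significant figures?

64.19

Checks: |LJ| = 47.00 ✓; |JQ| = 64.70 ✓.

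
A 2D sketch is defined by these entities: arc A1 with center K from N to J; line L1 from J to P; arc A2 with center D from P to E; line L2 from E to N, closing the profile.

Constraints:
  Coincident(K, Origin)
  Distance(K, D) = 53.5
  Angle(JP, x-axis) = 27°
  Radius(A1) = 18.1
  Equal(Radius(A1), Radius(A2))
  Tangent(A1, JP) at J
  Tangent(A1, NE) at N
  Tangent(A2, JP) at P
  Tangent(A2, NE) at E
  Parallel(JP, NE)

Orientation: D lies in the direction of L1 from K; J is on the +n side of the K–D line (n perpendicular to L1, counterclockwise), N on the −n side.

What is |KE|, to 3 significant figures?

56.5

Tangency of A1 to both parallel lines with radius 18.1 puts J and N at K ± 18.1·n: J = (-8.22, 16.1), N = (8.22, -16.1). Equal radii place P and E the same way about D: P = D + 18.1·n = (39.5, 40.4), E = D − 18.1·n = (55.9, 8.16). Then |KE| = |E − K| = 56.5.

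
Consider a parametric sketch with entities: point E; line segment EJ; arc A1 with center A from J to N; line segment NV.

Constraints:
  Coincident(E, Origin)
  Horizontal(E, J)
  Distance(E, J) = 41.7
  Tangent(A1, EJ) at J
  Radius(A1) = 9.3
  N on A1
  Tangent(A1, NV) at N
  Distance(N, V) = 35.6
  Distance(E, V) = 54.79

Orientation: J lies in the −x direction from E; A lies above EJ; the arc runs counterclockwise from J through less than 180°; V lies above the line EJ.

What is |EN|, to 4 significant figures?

33.66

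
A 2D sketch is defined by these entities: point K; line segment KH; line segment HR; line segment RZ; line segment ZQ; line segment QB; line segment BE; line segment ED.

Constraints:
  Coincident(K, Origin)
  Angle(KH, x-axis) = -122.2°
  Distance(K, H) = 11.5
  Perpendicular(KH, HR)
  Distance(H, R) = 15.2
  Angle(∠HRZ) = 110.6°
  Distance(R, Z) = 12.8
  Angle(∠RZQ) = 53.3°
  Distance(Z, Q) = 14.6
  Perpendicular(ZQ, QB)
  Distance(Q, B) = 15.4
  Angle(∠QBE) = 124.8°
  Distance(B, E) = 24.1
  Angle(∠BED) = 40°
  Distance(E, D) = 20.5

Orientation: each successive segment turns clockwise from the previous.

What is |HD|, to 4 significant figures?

22.32

∠QBE = 124.8° gives BE at 166.5° from the x-axis; with |BE| = 24.1, E = (-41.64, -4.612). ∠BED = 40.0° gives ED at 26.50° from the x-axis; with |ED| = 20.5, D = (-23.29, 4.535). Then |HD| = |D − H| = 22.32.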